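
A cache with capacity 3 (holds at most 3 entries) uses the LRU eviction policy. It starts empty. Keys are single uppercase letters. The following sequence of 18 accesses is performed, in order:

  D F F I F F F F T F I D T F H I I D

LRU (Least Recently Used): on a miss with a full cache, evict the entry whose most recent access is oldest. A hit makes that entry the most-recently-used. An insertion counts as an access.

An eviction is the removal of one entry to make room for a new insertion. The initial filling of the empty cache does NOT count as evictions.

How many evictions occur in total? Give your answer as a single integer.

Answer: 7

Derivation:
LRU simulation (capacity=3):
  1. access D: MISS. Cache (LRU->MRU): [D]
  2. access F: MISS. Cache (LRU->MRU): [D F]
  3. access F: HIT. Cache (LRU->MRU): [D F]
  4. access I: MISS. Cache (LRU->MRU): [D F I]
  5. access F: HIT. Cache (LRU->MRU): [D I F]
  6. access F: HIT. Cache (LRU->MRU): [D I F]
  7. access F: HIT. Cache (LRU->MRU): [D I F]
  8. access F: HIT. Cache (LRU->MRU): [D I F]
  9. access T: MISS, evict D. Cache (LRU->MRU): [I F T]
  10. access F: HIT. Cache (LRU->MRU): [I T F]
  11. access I: HIT. Cache (LRU->MRU): [T F I]
  12. access D: MISS, evict T. Cache (LRU->MRU): [F I D]
  13. access T: MISS, evict F. Cache (LRU->MRU): [I D T]
  14. access F: MISS, evict I. Cache (LRU->MRU): [D T F]
  15. access H: MISS, evict D. Cache (LRU->MRU): [T F H]
  16. access I: MISS, evict T. Cache (LRU->MRU): [F H I]
  17. access I: HIT. Cache (LRU->MRU): [F H I]
  18. access D: MISS, evict F. Cache (LRU->MRU): [H I D]
Total: 8 hits, 10 misses, 7 evictions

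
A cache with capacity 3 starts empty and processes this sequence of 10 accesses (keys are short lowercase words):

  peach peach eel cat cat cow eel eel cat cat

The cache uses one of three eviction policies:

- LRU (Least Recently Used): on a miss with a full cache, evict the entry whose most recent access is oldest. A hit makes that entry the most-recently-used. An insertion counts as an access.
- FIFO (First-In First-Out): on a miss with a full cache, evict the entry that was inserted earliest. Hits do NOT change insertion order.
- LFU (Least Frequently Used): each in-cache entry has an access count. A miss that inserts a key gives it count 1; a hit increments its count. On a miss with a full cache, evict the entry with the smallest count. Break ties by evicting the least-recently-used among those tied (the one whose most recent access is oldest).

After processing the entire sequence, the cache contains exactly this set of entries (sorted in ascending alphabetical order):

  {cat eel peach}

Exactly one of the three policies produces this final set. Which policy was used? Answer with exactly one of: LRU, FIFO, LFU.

Answer: LFU

Derivation:
Simulating under each policy and comparing final sets:
  LRU: final set = {cat cow eel} -> differs
  FIFO: final set = {cat cow eel} -> differs
  LFU: final set = {cat eel peach} -> MATCHES target
Only LFU produces the target set.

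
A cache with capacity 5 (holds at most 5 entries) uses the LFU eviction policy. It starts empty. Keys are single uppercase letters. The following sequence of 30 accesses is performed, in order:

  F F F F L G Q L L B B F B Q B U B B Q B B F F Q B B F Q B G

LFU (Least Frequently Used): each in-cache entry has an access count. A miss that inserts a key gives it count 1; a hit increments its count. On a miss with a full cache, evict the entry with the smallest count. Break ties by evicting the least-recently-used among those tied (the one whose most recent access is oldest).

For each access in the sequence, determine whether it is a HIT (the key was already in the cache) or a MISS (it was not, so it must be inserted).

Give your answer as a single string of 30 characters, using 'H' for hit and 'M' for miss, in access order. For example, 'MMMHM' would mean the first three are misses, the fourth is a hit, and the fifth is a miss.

Answer: MHHHMMMHHMHHHHHMHHHHHHHHHHHHHM

Derivation:
LFU simulation (capacity=5):
  1. access F: MISS. Cache: [F(c=1)]
  2. access F: HIT, count now 2. Cache: [F(c=2)]
  3. access F: HIT, count now 3. Cache: [F(c=3)]
  4. access F: HIT, count now 4. Cache: [F(c=4)]
  5. access L: MISS. Cache: [L(c=1) F(c=4)]
  6. access G: MISS. Cache: [L(c=1) G(c=1) F(c=4)]
  7. access Q: MISS. Cache: [L(c=1) G(c=1) Q(c=1) F(c=4)]
  8. access L: HIT, count now 2. Cache: [G(c=1) Q(c=1) L(c=2) F(c=4)]
  9. access L: HIT, count now 3. Cache: [G(c=1) Q(c=1) L(c=3) F(c=4)]
  10. access B: MISS. Cache: [G(c=1) Q(c=1) B(c=1) L(c=3) F(c=4)]
  11. access B: HIT, count now 2. Cache: [G(c=1) Q(c=1) B(c=2) L(c=3) F(c=4)]
  12. access F: HIT, count now 5. Cache: [G(c=1) Q(c=1) B(c=2) L(c=3) F(c=5)]
  13. access B: HIT, count now 3. Cache: [G(c=1) Q(c=1) L(c=3) B(c=3) F(c=5)]
  14. access Q: HIT, count now 2. Cache: [G(c=1) Q(c=2) L(c=3) B(c=3) F(c=5)]
  15. access B: HIT, count now 4. Cache: [G(c=1) Q(c=2) L(c=3) B(c=4) F(c=5)]
  16. access U: MISS, evict G(c=1). Cache: [U(c=1) Q(c=2) L(c=3) B(c=4) F(c=5)]
  17. access B: HIT, count now 5. Cache: [U(c=1) Q(c=2) L(c=3) F(c=5) B(c=5)]
  18. access B: HIT, count now 6. Cache: [U(c=1) Q(c=2) L(c=3) F(c=5) B(c=6)]
  19. access Q: HIT, count now 3. Cache: [U(c=1) L(c=3) Q(c=3) F(c=5) B(c=6)]
  20. access B: HIT, count now 7. Cache: [U(c=1) L(c=3) Q(c=3) F(c=5) B(c=7)]
  21. access B: HIT, count now 8. Cache: [U(c=1) L(c=3) Q(c=3) F(c=5) B(c=8)]
  22. access F: HIT, count now 6. Cache: [U(c=1) L(c=3) Q(c=3) F(c=6) B(c=8)]
  23. access F: HIT, count now 7. Cache: [U(c=1) L(c=3) Q(c=3) F(c=7) B(c=8)]
  24. access Q: HIT, count now 4. Cache: [U(c=1) L(c=3) Q(c=4) F(c=7) B(c=8)]
  25. access B: HIT, count now 9. Cache: [U(c=1) L(c=3) Q(c=4) F(c=7) B(c=9)]
  26. access B: HIT, count now 10. Cache: [U(c=1) L(c=3) Q(c=4) F(c=7) B(c=10)]
  27. access F: HIT, count now 8. Cache: [U(c=1) L(c=3) Q(c=4) F(c=8) B(c=10)]
  28. access Q: HIT, count now 5. Cache: [U(c=1) L(c=3) Q(c=5) F(c=8) B(c=10)]
  29. access B: HIT, count now 11. Cache: [U(c=1) L(c=3) Q(c=5) F(c=8) B(c=11)]
  30. access G: MISS, evict U(c=1). Cache: [G(c=1) L(c=3) Q(c=5) F(c=8) B(c=11)]
Total: 23 hits, 7 misses, 2 evictions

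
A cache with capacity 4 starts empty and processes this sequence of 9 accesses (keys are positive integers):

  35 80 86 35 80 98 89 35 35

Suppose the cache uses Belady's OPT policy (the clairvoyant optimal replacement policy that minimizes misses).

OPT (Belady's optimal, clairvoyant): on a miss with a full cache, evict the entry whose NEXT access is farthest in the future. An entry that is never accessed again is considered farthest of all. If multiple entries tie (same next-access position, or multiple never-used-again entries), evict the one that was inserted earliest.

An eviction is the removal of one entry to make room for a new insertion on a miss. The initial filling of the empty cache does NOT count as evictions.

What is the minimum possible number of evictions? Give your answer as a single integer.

Answer: 1

Derivation:
OPT (Belady) simulation (capacity=4):
  1. access 35: MISS. Cache: [35]
  2. access 80: MISS. Cache: [35 80]
  3. access 86: MISS. Cache: [35 80 86]
  4. access 35: HIT. Next use of 35: step 8. Cache: [35 80 86]
  5. access 80: HIT. Next use of 80: never. Cache: [35 80 86]
  6. access 98: MISS. Cache: [35 80 86 98]
  7. access 89: MISS, evict 80 (next use: never). Cache: [35 86 98 89]
  8. access 35: HIT. Next use of 35: step 9. Cache: [35 86 98 89]
  9. access 35: HIT. Next use of 35: never. Cache: [35 86 98 89]
Total: 4 hits, 5 misses, 1 evictions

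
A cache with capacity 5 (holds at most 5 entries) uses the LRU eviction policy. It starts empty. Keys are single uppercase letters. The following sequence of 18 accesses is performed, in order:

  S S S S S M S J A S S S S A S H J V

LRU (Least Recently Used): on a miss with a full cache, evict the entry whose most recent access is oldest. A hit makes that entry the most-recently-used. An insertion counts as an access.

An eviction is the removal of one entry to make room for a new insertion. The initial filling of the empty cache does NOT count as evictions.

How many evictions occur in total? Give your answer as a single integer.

LRU simulation (capacity=5):
  1. access S: MISS. Cache (LRU->MRU): [S]
  2. access S: HIT. Cache (LRU->MRU): [S]
  3. access S: HIT. Cache (LRU->MRU): [S]
  4. access S: HIT. Cache (LRU->MRU): [S]
  5. access S: HIT. Cache (LRU->MRU): [S]
  6. access M: MISS. Cache (LRU->MRU): [S M]
  7. access S: HIT. Cache (LRU->MRU): [M S]
  8. access J: MISS. Cache (LRU->MRU): [M S J]
  9. access A: MISS. Cache (LRU->MRU): [M S J A]
  10. access S: HIT. Cache (LRU->MRU): [M J A S]
  11. access S: HIT. Cache (LRU->MRU): [M J A S]
  12. access S: HIT. Cache (LRU->MRU): [M J A S]
  13. access S: HIT. Cache (LRU->MRU): [M J A S]
  14. access A: HIT. Cache (LRU->MRU): [M J S A]
  15. access S: HIT. Cache (LRU->MRU): [M J A S]
  16. access H: MISS. Cache (LRU->MRU): [M J A S H]
  17. access J: HIT. Cache (LRU->MRU): [M A S H J]
  18. access V: MISS, evict M. Cache (LRU->MRU): [A S H J V]
Total: 12 hits, 6 misses, 1 evictions

Answer: 1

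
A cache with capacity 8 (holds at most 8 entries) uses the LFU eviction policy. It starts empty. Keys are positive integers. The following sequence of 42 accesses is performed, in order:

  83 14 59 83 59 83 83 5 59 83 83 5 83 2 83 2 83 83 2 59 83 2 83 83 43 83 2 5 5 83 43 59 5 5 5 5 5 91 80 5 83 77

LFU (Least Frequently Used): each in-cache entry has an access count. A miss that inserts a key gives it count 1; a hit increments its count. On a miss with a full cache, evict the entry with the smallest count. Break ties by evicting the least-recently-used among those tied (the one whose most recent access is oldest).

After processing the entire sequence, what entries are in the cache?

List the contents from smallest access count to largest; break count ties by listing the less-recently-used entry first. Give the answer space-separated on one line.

LFU simulation (capacity=8):
  1. access 83: MISS. Cache: [83(c=1)]
  2. access 14: MISS. Cache: [83(c=1) 14(c=1)]
  3. access 59: MISS. Cache: [83(c=1) 14(c=1) 59(c=1)]
  4. access 83: HIT, count now 2. Cache: [14(c=1) 59(c=1) 83(c=2)]
  5. access 59: HIT, count now 2. Cache: [14(c=1) 83(c=2) 59(c=2)]
  6. access 83: HIT, count now 3. Cache: [14(c=1) 59(c=2) 83(c=3)]
  7. access 83: HIT, count now 4. Cache: [14(c=1) 59(c=2) 83(c=4)]
  8. access 5: MISS. Cache: [14(c=1) 5(c=1) 59(c=2) 83(c=4)]
  9. access 59: HIT, count now 3. Cache: [14(c=1) 5(c=1) 59(c=3) 83(c=4)]
  10. access 83: HIT, count now 5. Cache: [14(c=1) 5(c=1) 59(c=3) 83(c=5)]
  11. access 83: HIT, count now 6. Cache: [14(c=1) 5(c=1) 59(c=3) 83(c=6)]
  12. access 5: HIT, count now 2. Cache: [14(c=1) 5(c=2) 59(c=3) 83(c=6)]
  13. access 83: HIT, count now 7. Cache: [14(c=1) 5(c=2) 59(c=3) 83(c=7)]
  14. access 2: MISS. Cache: [14(c=1) 2(c=1) 5(c=2) 59(c=3) 83(c=7)]
  15. access 83: HIT, count now 8. Cache: [14(c=1) 2(c=1) 5(c=2) 59(c=3) 83(c=8)]
  16. access 2: HIT, count now 2. Cache: [14(c=1) 5(c=2) 2(c=2) 59(c=3) 83(c=8)]
  17. access 83: HIT, count now 9. Cache: [14(c=1) 5(c=2) 2(c=2) 59(c=3) 83(c=9)]
  18. access 83: HIT, count now 10. Cache: [14(c=1) 5(c=2) 2(c=2) 59(c=3) 83(c=10)]
  19. access 2: HIT, count now 3. Cache: [14(c=1) 5(c=2) 59(c=3) 2(c=3) 83(c=10)]
  20. access 59: HIT, count now 4. Cache: [14(c=1) 5(c=2) 2(c=3) 59(c=4) 83(c=10)]
  21. access 83: HIT, count now 11. Cache: [14(c=1) 5(c=2) 2(c=3) 59(c=4) 83(c=11)]
  22. access 2: HIT, count now 4. Cache: [14(c=1) 5(c=2) 59(c=4) 2(c=4) 83(c=11)]
  23. access 83: HIT, count now 12. Cache: [14(c=1) 5(c=2) 59(c=4) 2(c=4) 83(c=12)]
  24. access 83: HIT, count now 13. Cache: [14(c=1) 5(c=2) 59(c=4) 2(c=4) 83(c=13)]
  25. access 43: MISS. Cache: [14(c=1) 43(c=1) 5(c=2) 59(c=4) 2(c=4) 83(c=13)]
  26. access 83: HIT, count now 14. Cache: [14(c=1) 43(c=1) 5(c=2) 59(c=4) 2(c=4) 83(c=14)]
  27. access 2: HIT, count now 5. Cache: [14(c=1) 43(c=1) 5(c=2) 59(c=4) 2(c=5) 83(c=14)]
  28. access 5: HIT, count now 3. Cache: [14(c=1) 43(c=1) 5(c=3) 59(c=4) 2(c=5) 83(c=14)]
  29. access 5: HIT, count now 4. Cache: [14(c=1) 43(c=1) 59(c=4) 5(c=4) 2(c=5) 83(c=14)]
  30. access 83: HIT, count now 15. Cache: [14(c=1) 43(c=1) 59(c=4) 5(c=4) 2(c=5) 83(c=15)]
  31. access 43: HIT, count now 2. Cache: [14(c=1) 43(c=2) 59(c=4) 5(c=4) 2(c=5) 83(c=15)]
  32. access 59: HIT, count now 5. Cache: [14(c=1) 43(c=2) 5(c=4) 2(c=5) 59(c=5) 83(c=15)]
  33. access 5: HIT, count now 5. Cache: [14(c=1) 43(c=2) 2(c=5) 59(c=5) 5(c=5) 83(c=15)]
  34. access 5: HIT, count now 6. Cache: [14(c=1) 43(c=2) 2(c=5) 59(c=5) 5(c=6) 83(c=15)]
  35. access 5: HIT, count now 7. Cache: [14(c=1) 43(c=2) 2(c=5) 59(c=5) 5(c=7) 83(c=15)]
  36. access 5: HIT, count now 8. Cache: [14(c=1) 43(c=2) 2(c=5) 59(c=5) 5(c=8) 83(c=15)]
  37. access 5: HIT, count now 9. Cache: [14(c=1) 43(c=2) 2(c=5) 59(c=5) 5(c=9) 83(c=15)]
  38. access 91: MISS. Cache: [14(c=1) 91(c=1) 43(c=2) 2(c=5) 59(c=5) 5(c=9) 83(c=15)]
  39. access 80: MISS. Cache: [14(c=1) 91(c=1) 80(c=1) 43(c=2) 2(c=5) 59(c=5) 5(c=9) 83(c=15)]
  40. access 5: HIT, count now 10. Cache: [14(c=1) 91(c=1) 80(c=1) 43(c=2) 2(c=5) 59(c=5) 5(c=10) 83(c=15)]
  41. access 83: HIT, count now 16. Cache: [14(c=1) 91(c=1) 80(c=1) 43(c=2) 2(c=5) 59(c=5) 5(c=10) 83(c=16)]
  42. access 77: MISS, evict 14(c=1). Cache: [91(c=1) 80(c=1) 77(c=1) 43(c=2) 2(c=5) 59(c=5) 5(c=10) 83(c=16)]
Total: 33 hits, 9 misses, 1 evictions

Answer: 91 80 77 43 2 59 5 83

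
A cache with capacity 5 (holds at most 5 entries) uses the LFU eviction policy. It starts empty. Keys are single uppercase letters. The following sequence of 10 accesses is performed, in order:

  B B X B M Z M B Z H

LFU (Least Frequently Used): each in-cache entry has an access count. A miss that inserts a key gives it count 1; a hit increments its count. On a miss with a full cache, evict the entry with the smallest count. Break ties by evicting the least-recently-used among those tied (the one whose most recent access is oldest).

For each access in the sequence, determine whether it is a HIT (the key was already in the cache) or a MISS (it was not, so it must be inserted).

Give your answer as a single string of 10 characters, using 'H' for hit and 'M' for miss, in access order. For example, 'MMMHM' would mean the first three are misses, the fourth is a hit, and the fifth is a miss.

Answer: MHMHMMHHHM

Derivation:
LFU simulation (capacity=5):
  1. access B: MISS. Cache: [B(c=1)]
  2. access B: HIT, count now 2. Cache: [B(c=2)]
  3. access X: MISS. Cache: [X(c=1) B(c=2)]
  4. access B: HIT, count now 3. Cache: [X(c=1) B(c=3)]
  5. access M: MISS. Cache: [X(c=1) M(c=1) B(c=3)]
  6. access Z: MISS. Cache: [X(c=1) M(c=1) Z(c=1) B(c=3)]
  7. access M: HIT, count now 2. Cache: [X(c=1) Z(c=1) M(c=2) B(c=3)]
  8. access B: HIT, count now 4. Cache: [X(c=1) Z(c=1) M(c=2) B(c=4)]
  9. access Z: HIT, count now 2. Cache: [X(c=1) M(c=2) Z(c=2) B(c=4)]
  10. access H: MISS. Cache: [X(c=1) H(c=1) M(c=2) Z(c=2) B(c=4)]
Total: 5 hits, 5 misses, 0 evictions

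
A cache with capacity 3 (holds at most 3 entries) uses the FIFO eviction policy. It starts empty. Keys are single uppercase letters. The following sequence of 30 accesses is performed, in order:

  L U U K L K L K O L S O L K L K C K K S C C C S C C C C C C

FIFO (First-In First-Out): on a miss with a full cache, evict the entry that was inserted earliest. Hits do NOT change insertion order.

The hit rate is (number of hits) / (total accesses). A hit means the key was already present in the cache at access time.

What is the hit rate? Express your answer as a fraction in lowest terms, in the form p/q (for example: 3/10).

FIFO simulation (capacity=3):
  1. access L: MISS. Cache (old->new): [L]
  2. access U: MISS. Cache (old->new): [L U]
  3. access U: HIT. Cache (old->new): [L U]
  4. access K: MISS. Cache (old->new): [L U K]
  5. access L: HIT. Cache (old->new): [L U K]
  6. access K: HIT. Cache (old->new): [L U K]
  7. access L: HIT. Cache (old->new): [L U K]
  8. access K: HIT. Cache (old->new): [L U K]
  9. access O: MISS, evict L. Cache (old->new): [U K O]
  10. access L: MISS, evict U. Cache (old->new): [K O L]
  11. access S: MISS, evict K. Cache (old->new): [O L S]
  12. access O: HIT. Cache (old->new): [O L S]
  13. access L: HIT. Cache (old->new): [O L S]
  14. access K: MISS, evict O. Cache (old->new): [L S K]
  15. access L: HIT. Cache (old->new): [L S K]
  16. access K: HIT. Cache (old->new): [L S K]
  17. access C: MISS, evict L. Cache (old->new): [S K C]
  18. access K: HIT. Cache (old->new): [S K C]
  19. access K: HIT. Cache (old->new): [S K C]
  20. access S: HIT. Cache (old->new): [S K C]
  21. access C: HIT. Cache (old->new): [S K C]
  22. access C: HIT. Cache (old->new): [S K C]
  23. access C: HIT. Cache (old->new): [S K C]
  24. access S: HIT. Cache (old->new): [S K C]
  25. access C: HIT. Cache (old->new): [S K C]
  26. access C: HIT. Cache (old->new): [S K C]
  27. access C: HIT. Cache (old->new): [S K C]
  28. access C: HIT. Cache (old->new): [S K C]
  29. access C: HIT. Cache (old->new): [S K C]
  30. access C: HIT. Cache (old->new): [S K C]
Total: 22 hits, 8 misses, 5 evictions

Hit rate = 22/30 = 11/15

Answer: 11/15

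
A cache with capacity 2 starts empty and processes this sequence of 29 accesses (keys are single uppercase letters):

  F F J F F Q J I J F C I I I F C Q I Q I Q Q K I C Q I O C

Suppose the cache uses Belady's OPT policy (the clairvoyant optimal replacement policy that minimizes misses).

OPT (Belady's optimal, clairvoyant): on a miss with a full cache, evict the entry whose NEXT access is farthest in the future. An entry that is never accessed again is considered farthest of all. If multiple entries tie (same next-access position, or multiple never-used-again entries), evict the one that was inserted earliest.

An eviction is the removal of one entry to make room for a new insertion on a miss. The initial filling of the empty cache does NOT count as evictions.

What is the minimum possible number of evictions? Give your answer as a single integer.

OPT (Belady) simulation (capacity=2):
  1. access F: MISS. Cache: [F]
  2. access F: HIT. Next use of F: step 4. Cache: [F]
  3. access J: MISS. Cache: [F J]
  4. access F: HIT. Next use of F: step 5. Cache: [F J]
  5. access F: HIT. Next use of F: step 10. Cache: [F J]
  6. access Q: MISS, evict F (next use: step 10). Cache: [J Q]
  7. access J: HIT. Next use of J: step 9. Cache: [J Q]
  8. access I: MISS, evict Q (next use: step 17). Cache: [J I]
  9. access J: HIT. Next use of J: never. Cache: [J I]
  10. access F: MISS, evict J (next use: never). Cache: [I F]
  11. access C: MISS, evict F (next use: step 15). Cache: [I C]
  12. access I: HIT. Next use of I: step 13. Cache: [I C]
  13. access I: HIT. Next use of I: step 14. Cache: [I C]
  14. access I: HIT. Next use of I: step 18. Cache: [I C]
  15. access F: MISS, evict I (next use: step 18). Cache: [C F]
  16. access C: HIT. Next use of C: step 25. Cache: [C F]
  17. access Q: MISS, evict F (next use: never). Cache: [C Q]
  18. access I: MISS, evict C (next use: step 25). Cache: [Q I]
  19. access Q: HIT. Next use of Q: step 21. Cache: [Q I]
  20. access I: HIT. Next use of I: step 24. Cache: [Q I]
  21. access Q: HIT. Next use of Q: step 22. Cache: [Q I]
  22. access Q: HIT. Next use of Q: step 26. Cache: [Q I]
  23. access K: MISS, evict Q (next use: step 26). Cache: [I K]
  24. access I: HIT. Next use of I: step 27. Cache: [I K]
  25. access C: MISS, evict K (next use: never). Cache: [I C]
  26. access Q: MISS, evict C (next use: step 29). Cache: [I Q]
  27. access I: HIT. Next use of I: never. Cache: [I Q]
  28. access O: MISS, evict I (next use: never). Cache: [Q O]
  29. access C: MISS, evict Q (next use: never). Cache: [O C]
Total: 15 hits, 14 misses, 12 evictions

Answer: 12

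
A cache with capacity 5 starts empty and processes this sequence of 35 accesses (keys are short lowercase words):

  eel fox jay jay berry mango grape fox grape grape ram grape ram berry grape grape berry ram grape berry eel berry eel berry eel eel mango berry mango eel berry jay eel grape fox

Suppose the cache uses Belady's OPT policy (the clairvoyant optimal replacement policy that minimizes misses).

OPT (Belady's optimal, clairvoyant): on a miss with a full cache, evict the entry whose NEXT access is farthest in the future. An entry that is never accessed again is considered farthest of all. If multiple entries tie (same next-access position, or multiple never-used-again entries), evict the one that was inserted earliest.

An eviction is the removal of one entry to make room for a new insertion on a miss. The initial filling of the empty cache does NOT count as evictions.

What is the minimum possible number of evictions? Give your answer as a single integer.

Answer: 4

Derivation:
OPT (Belady) simulation (capacity=5):
  1. access eel: MISS. Cache: [eel]
  2. access fox: MISS. Cache: [eel fox]
  3. access jay: MISS. Cache: [eel fox jay]
  4. access jay: HIT. Next use of jay: step 32. Cache: [eel fox jay]
  5. access berry: MISS. Cache: [eel fox jay berry]
  6. access mango: MISS. Cache: [eel fox jay berry mango]
  7. access grape: MISS, evict jay (next use: step 32). Cache: [eel fox berry mango grape]
  8. access fox: HIT. Next use of fox: step 35. Cache: [eel fox berry mango grape]
  9. access grape: HIT. Next use of grape: step 10. Cache: [eel fox berry mango grape]
  10. access grape: HIT. Next use of grape: step 12. Cache: [eel fox berry mango grape]
  11. access ram: MISS, evict fox (next use: step 35). Cache: [eel berry mango grape ram]
  12. access grape: HIT. Next use of grape: step 15. Cache: [eel berry mango grape ram]
  13. access ram: HIT. Next use of ram: step 18. Cache: [eel berry mango grape ram]
  14. access berry: HIT. Next use of berry: step 17. Cache: [eel berry mango grape ram]
  15. access grape: HIT. Next use of grape: step 16. Cache: [eel berry mango grape ram]
  16. access grape: HIT. Next use of grape: step 19. Cache: [eel berry mango grape ram]
  17. access berry: HIT. Next use of berry: step 20. Cache: [eel berry mango grape ram]
  18. access ram: HIT. Next use of ram: never. Cache: [eel berry mango grape ram]
  19. access grape: HIT. Next use of grape: step 34. Cache: [eel berry mango grape ram]
  20. access berry: HIT. Next use of berry: step 22. Cache: [eel berry mango grape ram]
  21. access eel: HIT. Next use of eel: step 23. Cache: [eel berry mango grape ram]
  22. access berry: HIT. Next use of berry: step 24. Cache: [eel berry mango grape ram]
  23. access eel: HIT. Next use of eel: step 25. Cache: [eel berry mango grape ram]
  24. access berry: HIT. Next use of berry: step 28. Cache: [eel berry mango grape ram]
  25. access eel: HIT. Next use of eel: step 26. Cache: [eel berry mango grape ram]
  26. access eel: HIT. Next use of eel: step 30. Cache: [eel berry mango grape ram]
  27. access mango: HIT. Next use of mango: step 29. Cache: [eel berry mango grape ram]
  28. access berry: HIT. Next use of berry: step 31. Cache: [eel berry mango grape ram]
  29. access mango: HIT. Next use of mango: never. Cache: [eel berry mango grape ram]
  30. access eel: HIT. Next use of eel: step 33. Cache: [eel berry mango grape ram]
  31. access berry: HIT. Next use of berry: never. Cache: [eel berry mango grape ram]
  32. access jay: MISS, evict berry (next use: never). Cache: [eel mango grape ram jay]
  33. access eel: HIT. Next use of eel: never. Cache: [eel mango grape ram jay]
  34. access grape: HIT. Next use of grape: never. Cache: [eel mango grape ram jay]
  35. access fox: MISS, evict eel (next use: never). Cache: [mango grape ram jay fox]
Total: 26 hits, 9 misses, 4 evictions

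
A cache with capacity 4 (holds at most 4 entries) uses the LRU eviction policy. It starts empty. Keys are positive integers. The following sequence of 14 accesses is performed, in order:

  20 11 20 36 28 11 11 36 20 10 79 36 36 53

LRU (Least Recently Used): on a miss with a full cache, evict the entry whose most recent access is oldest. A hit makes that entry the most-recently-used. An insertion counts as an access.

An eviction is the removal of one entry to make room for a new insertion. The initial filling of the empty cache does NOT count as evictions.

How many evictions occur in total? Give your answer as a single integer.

Answer: 3

Derivation:
LRU simulation (capacity=4):
  1. access 20: MISS. Cache (LRU->MRU): [20]
  2. access 11: MISS. Cache (LRU->MRU): [20 11]
  3. access 20: HIT. Cache (LRU->MRU): [11 20]
  4. access 36: MISS. Cache (LRU->MRU): [11 20 36]
  5. access 28: MISS. Cache (LRU->MRU): [11 20 36 28]
  6. access 11: HIT. Cache (LRU->MRU): [20 36 28 11]
  7. access 11: HIT. Cache (LRU->MRU): [20 36 28 11]
  8. access 36: HIT. Cache (LRU->MRU): [20 28 11 36]
  9. access 20: HIT. Cache (LRU->MRU): [28 11 36 20]
  10. access 10: MISS, evict 28. Cache (LRU->MRU): [11 36 20 10]
  11. access 79: MISS, evict 11. Cache (LRU->MRU): [36 20 10 79]
  12. access 36: HIT. Cache (LRU->MRU): [20 10 79 36]
  13. access 36: HIT. Cache (LRU->MRU): [20 10 79 36]
  14. access 53: MISS, evict 20. Cache (LRU->MRU): [10 79 36 53]
Total: 7 hits, 7 misses, 3 evictions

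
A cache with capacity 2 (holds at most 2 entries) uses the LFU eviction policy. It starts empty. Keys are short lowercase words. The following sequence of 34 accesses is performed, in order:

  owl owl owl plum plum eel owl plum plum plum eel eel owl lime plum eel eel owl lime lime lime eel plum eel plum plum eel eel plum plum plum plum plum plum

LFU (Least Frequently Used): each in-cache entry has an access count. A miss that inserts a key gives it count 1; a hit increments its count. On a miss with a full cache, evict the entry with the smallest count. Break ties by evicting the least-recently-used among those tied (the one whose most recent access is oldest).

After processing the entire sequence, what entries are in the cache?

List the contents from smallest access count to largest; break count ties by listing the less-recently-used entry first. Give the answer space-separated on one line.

Answer: owl plum

Derivation:
LFU simulation (capacity=2):
  1. access owl: MISS. Cache: [owl(c=1)]
  2. access owl: HIT, count now 2. Cache: [owl(c=2)]
  3. access owl: HIT, count now 3. Cache: [owl(c=3)]
  4. access plum: MISS. Cache: [plum(c=1) owl(c=3)]
  5. access plum: HIT, count now 2. Cache: [plum(c=2) owl(c=3)]
  6. access eel: MISS, evict plum(c=2). Cache: [eel(c=1) owl(c=3)]
  7. access owl: HIT, count now 4. Cache: [eel(c=1) owl(c=4)]
  8. access plum: MISS, evict eel(c=1). Cache: [plum(c=1) owl(c=4)]
  9. access plum: HIT, count now 2. Cache: [plum(c=2) owl(c=4)]
  10. access plum: HIT, count now 3. Cache: [plum(c=3) owl(c=4)]
  11. access eel: MISS, evict plum(c=3). Cache: [eel(c=1) owl(c=4)]
  12. access eel: HIT, count now 2. Cache: [eel(c=2) owl(c=4)]
  13. access owl: HIT, count now 5. Cache: [eel(c=2) owl(c=5)]
  14. access lime: MISS, evict eel(c=2). Cache: [lime(c=1) owl(c=5)]
  15. access plum: MISS, evict lime(c=1). Cache: [plum(c=1) owl(c=5)]
  16. access eel: MISS, evict plum(c=1). Cache: [eel(c=1) owl(c=5)]
  17. access eel: HIT, count now 2. Cache: [eel(c=2) owl(c=5)]
  18. access owl: HIT, count now 6. Cache: [eel(c=2) owl(c=6)]
  19. access lime: MISS, evict eel(c=2). Cache: [lime(c=1) owl(c=6)]
  20. access lime: HIT, count now 2. Cache: [lime(c=2) owl(c=6)]
  21. access lime: HIT, count now 3. Cache: [lime(c=3) owl(c=6)]
  22. access eel: MISS, evict lime(c=3). Cache: [eel(c=1) owl(c=6)]
  23. access plum: MISS, evict eel(c=1). Cache: [plum(c=1) owl(c=6)]
  24. access eel: MISS, evict plum(c=1). Cache: [eel(c=1) owl(c=6)]
  25. access plum: MISS, evict eel(c=1). Cache: [plum(c=1) owl(c=6)]
  26. access plum: HIT, count now 2. Cache: [plum(c=2) owl(c=6)]
  27. access eel: MISS, evict plum(c=2). Cache: [eel(c=1) owl(c=6)]
  28. access eel: HIT, count now 2. Cache: [eel(c=2) owl(c=6)]
  29. access plum: MISS, evict eel(c=2). Cache: [plum(c=1) owl(c=6)]
  30. access plum: HIT, count now 2. Cache: [plum(c=2) owl(c=6)]
  31. access plum: HIT, count now 3. Cache: [plum(c=3) owl(c=6)]
  32. access plum: HIT, count now 4. Cache: [plum(c=4) owl(c=6)]
  33. access plum: HIT, count now 5. Cache: [plum(c=5) owl(c=6)]
  34. access plum: HIT, count now 6. Cache: [owl(c=6) plum(c=6)]
Total: 19 hits, 15 misses, 13 evictions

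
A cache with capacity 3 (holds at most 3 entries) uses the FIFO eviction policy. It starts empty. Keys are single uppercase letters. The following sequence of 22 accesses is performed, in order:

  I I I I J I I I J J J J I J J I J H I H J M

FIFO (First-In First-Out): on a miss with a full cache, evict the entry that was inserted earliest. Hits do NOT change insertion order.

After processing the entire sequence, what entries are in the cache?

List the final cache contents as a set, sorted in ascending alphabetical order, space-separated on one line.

Answer: H J M

Derivation:
FIFO simulation (capacity=3):
  1. access I: MISS. Cache (old->new): [I]
  2. access I: HIT. Cache (old->new): [I]
  3. access I: HIT. Cache (old->new): [I]
  4. access I: HIT. Cache (old->new): [I]
  5. access J: MISS. Cache (old->new): [I J]
  6. access I: HIT. Cache (old->new): [I J]
  7. access I: HIT. Cache (old->new): [I J]
  8. access I: HIT. Cache (old->new): [I J]
  9. access J: HIT. Cache (old->new): [I J]
  10. access J: HIT. Cache (old->new): [I J]
  11. access J: HIT. Cache (old->new): [I J]
  12. access J: HIT. Cache (old->new): [I J]
  13. access I: HIT. Cache (old->new): [I J]
  14. access J: HIT. Cache (old->new): [I J]
  15. access J: HIT. Cache (old->new): [I J]
  16. access I: HIT. Cache (old->new): [I J]
  17. access J: HIT. Cache (old->new): [I J]
  18. access H: MISS. Cache (old->new): [I J H]
  19. access I: HIT. Cache (old->new): [I J H]
  20. access H: HIT. Cache (old->new): [I J H]
  21. access J: HIT. Cache (old->new): [I J H]
  22. access M: MISS, evict I. Cache (old->new): [J H M]
Total: 18 hits, 4 misses, 1 evictions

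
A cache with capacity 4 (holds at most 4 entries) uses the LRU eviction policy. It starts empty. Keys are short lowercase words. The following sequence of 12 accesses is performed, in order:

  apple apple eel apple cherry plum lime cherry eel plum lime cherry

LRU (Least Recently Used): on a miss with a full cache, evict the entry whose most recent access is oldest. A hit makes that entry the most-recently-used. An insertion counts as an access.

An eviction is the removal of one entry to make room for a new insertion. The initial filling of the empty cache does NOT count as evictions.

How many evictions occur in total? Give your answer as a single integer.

LRU simulation (capacity=4):
  1. access apple: MISS. Cache (LRU->MRU): [apple]
  2. access apple: HIT. Cache (LRU->MRU): [apple]
  3. access eel: MISS. Cache (LRU->MRU): [apple eel]
  4. access apple: HIT. Cache (LRU->MRU): [eel apple]
  5. access cherry: MISS. Cache (LRU->MRU): [eel apple cherry]
  6. access plum: MISS. Cache (LRU->MRU): [eel apple cherry plum]
  7. access lime: MISS, evict eel. Cache (LRU->MRU): [apple cherry plum lime]
  8. access cherry: HIT. Cache (LRU->MRU): [apple plum lime cherry]
  9. access eel: MISS, evict apple. Cache (LRU->MRU): [plum lime cherry eel]
  10. access plum: HIT. Cache (LRU->MRU): [lime cherry eel plum]
  11. access lime: HIT. Cache (LRU->MRU): [cherry eel plum lime]
  12. access cherry: HIT. Cache (LRU->MRU): [eel plum lime cherry]
Total: 6 hits, 6 misses, 2 evictions

Answer: 2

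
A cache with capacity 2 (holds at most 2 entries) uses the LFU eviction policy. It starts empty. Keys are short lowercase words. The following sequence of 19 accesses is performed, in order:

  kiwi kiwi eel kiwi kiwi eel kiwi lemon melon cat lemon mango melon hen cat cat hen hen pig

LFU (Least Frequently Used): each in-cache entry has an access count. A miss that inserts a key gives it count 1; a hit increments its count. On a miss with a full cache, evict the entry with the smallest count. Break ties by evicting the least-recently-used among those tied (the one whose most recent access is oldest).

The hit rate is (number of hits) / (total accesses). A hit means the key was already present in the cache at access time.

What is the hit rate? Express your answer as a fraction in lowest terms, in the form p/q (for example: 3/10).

Answer: 7/19

Derivation:
LFU simulation (capacity=2):
  1. access kiwi: MISS. Cache: [kiwi(c=1)]
  2. access kiwi: HIT, count now 2. Cache: [kiwi(c=2)]
  3. access eel: MISS. Cache: [eel(c=1) kiwi(c=2)]
  4. access kiwi: HIT, count now 3. Cache: [eel(c=1) kiwi(c=3)]
  5. access kiwi: HIT, count now 4. Cache: [eel(c=1) kiwi(c=4)]
  6. access eel: HIT, count now 2. Cache: [eel(c=2) kiwi(c=4)]
  7. access kiwi: HIT, count now 5. Cache: [eel(c=2) kiwi(c=5)]
  8. access lemon: MISS, evict eel(c=2). Cache: [lemon(c=1) kiwi(c=5)]
  9. access melon: MISS, evict lemon(c=1). Cache: [melon(c=1) kiwi(c=5)]
  10. access cat: MISS, evict melon(c=1). Cache: [cat(c=1) kiwi(c=5)]
  11. access lemon: MISS, evict cat(c=1). Cache: [lemon(c=1) kiwi(c=5)]
  12. access mango: MISS, evict lemon(c=1). Cache: [mango(c=1) kiwi(c=5)]
  13. access melon: MISS, evict mango(c=1). Cache: [melon(c=1) kiwi(c=5)]
  14. access hen: MISS, evict melon(c=1). Cache: [hen(c=1) kiwi(c=5)]
  15. access cat: MISS, evict hen(c=1). Cache: [cat(c=1) kiwi(c=5)]
  16. access cat: HIT, count now 2. Cache: [cat(c=2) kiwi(c=5)]
  17. access hen: MISS, evict cat(c=2). Cache: [hen(c=1) kiwi(c=5)]
  18. access hen: HIT, count now 2. Cache: [hen(c=2) kiwi(c=5)]
  19. access pig: MISS, evict hen(c=2). Cache: [pig(c=1) kiwi(c=5)]
Total: 7 hits, 12 misses, 10 evictions

Hit rate = 7/19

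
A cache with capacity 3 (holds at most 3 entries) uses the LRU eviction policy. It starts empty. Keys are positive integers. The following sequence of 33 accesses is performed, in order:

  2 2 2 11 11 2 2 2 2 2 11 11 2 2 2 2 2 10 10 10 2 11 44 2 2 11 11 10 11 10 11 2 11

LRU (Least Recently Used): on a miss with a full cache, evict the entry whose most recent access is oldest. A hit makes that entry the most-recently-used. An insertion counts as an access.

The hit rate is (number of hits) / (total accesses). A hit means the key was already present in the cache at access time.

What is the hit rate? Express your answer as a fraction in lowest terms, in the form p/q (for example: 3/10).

Answer: 28/33

Derivation:
LRU simulation (capacity=3):
  1. access 2: MISS. Cache (LRU->MRU): [2]
  2. access 2: HIT. Cache (LRU->MRU): [2]
  3. access 2: HIT. Cache (LRU->MRU): [2]
  4. access 11: MISS. Cache (LRU->MRU): [2 11]
  5. access 11: HIT. Cache (LRU->MRU): [2 11]
  6. access 2: HIT. Cache (LRU->MRU): [11 2]
  7. access 2: HIT. Cache (LRU->MRU): [11 2]
  8. access 2: HIT. Cache (LRU->MRU): [11 2]
  9. access 2: HIT. Cache (LRU->MRU): [11 2]
  10. access 2: HIT. Cache (LRU->MRU): [11 2]
  11. access 11: HIT. Cache (LRU->MRU): [2 11]
  12. access 11: HIT. Cache (LRU->MRU): [2 11]
  13. access 2: HIT. Cache (LRU->MRU): [11 2]
  14. access 2: HIT. Cache (LRU->MRU): [11 2]
  15. access 2: HIT. Cache (LRU->MRU): [11 2]
  16. access 2: HIT. Cache (LRU->MRU): [11 2]
  17. access 2: HIT. Cache (LRU->MRU): [11 2]
  18. access 10: MISS. Cache (LRU->MRU): [11 2 10]
  19. access 10: HIT. Cache (LRU->MRU): [11 2 10]
  20. access 10: HIT. Cache (LRU->MRU): [11 2 10]
  21. access 2: HIT. Cache (LRU->MRU): [11 10 2]
  22. access 11: HIT. Cache (LRU->MRU): [10 2 11]
  23. access 44: MISS, evict 10. Cache (LRU->MRU): [2 11 44]
  24. access 2: HIT. Cache (LRU->MRU): [11 44 2]
  25. access 2: HIT. Cache (LRU->MRU): [11 44 2]
  26. access 11: HIT. Cache (LRU->MRU): [44 2 11]
  27. access 11: HIT. Cache (LRU->MRU): [44 2 11]
  28. access 10: MISS, evict 44. Cache (LRU->MRU): [2 11 10]
  29. access 11: HIT. Cache (LRU->MRU): [2 10 11]
  30. access 10: HIT. Cache (LRU->MRU): [2 11 10]
  31. access 11: HIT. Cache (LRU->MRU): [2 10 11]
  32. access 2: HIT. Cache (LRU->MRU): [10 11 2]
  33. access 11: HIT. Cache (LRU->MRU): [10 2 11]
Total: 28 hits, 5 misses, 2 evictions

Hit rate = 28/33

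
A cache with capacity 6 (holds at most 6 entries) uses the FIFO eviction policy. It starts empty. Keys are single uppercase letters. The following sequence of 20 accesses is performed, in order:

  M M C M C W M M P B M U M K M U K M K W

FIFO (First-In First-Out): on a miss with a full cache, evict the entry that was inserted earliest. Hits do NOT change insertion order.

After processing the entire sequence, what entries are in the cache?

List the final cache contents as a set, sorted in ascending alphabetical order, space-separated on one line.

Answer: B K M P U W

Derivation:
FIFO simulation (capacity=6):
  1. access M: MISS. Cache (old->new): [M]
  2. access M: HIT. Cache (old->new): [M]
  3. access C: MISS. Cache (old->new): [M C]
  4. access M: HIT. Cache (old->new): [M C]
  5. access C: HIT. Cache (old->new): [M C]
  6. access W: MISS. Cache (old->new): [M C W]
  7. access M: HIT. Cache (old->new): [M C W]
  8. access M: HIT. Cache (old->new): [M C W]
  9. access P: MISS. Cache (old->new): [M C W P]
  10. access B: MISS. Cache (old->new): [M C W P B]
  11. access M: HIT. Cache (old->new): [M C W P B]
  12. access U: MISS. Cache (old->new): [M C W P B U]
  13. access M: HIT. Cache (old->new): [M C W P B U]
  14. access K: MISS, evict M. Cache (old->new): [C W P B U K]
  15. access M: MISS, evict C. Cache (old->new): [W P B U K M]
  16. access U: HIT. Cache (old->new): [W P B U K M]
  17. access K: HIT. Cache (old->new): [W P B U K M]
  18. access M: HIT. Cache (old->new): [W P B U K M]
  19. access K: HIT. Cache (old->new): [W P B U K M]
  20. access W: HIT. Cache (old->new): [W P B U K M]
Total: 12 hits, 8 misses, 2 evictions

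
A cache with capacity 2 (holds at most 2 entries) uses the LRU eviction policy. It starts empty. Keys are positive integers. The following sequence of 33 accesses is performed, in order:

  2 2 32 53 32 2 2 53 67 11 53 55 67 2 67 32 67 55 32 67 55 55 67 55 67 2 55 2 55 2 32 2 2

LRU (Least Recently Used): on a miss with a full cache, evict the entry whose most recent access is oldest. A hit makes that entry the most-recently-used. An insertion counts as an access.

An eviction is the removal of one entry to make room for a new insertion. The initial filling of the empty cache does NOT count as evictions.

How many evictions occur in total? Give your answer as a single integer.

Answer: 17

Derivation:
LRU simulation (capacity=2):
  1. access 2: MISS. Cache (LRU->MRU): [2]
  2. access 2: HIT. Cache (LRU->MRU): [2]
  3. access 32: MISS. Cache (LRU->MRU): [2 32]
  4. access 53: MISS, evict 2. Cache (LRU->MRU): [32 53]
  5. access 32: HIT. Cache (LRU->MRU): [53 32]
  6. access 2: MISS, evict 53. Cache (LRU->MRU): [32 2]
  7. access 2: HIT. Cache (LRU->MRU): [32 2]
  8. access 53: MISS, evict 32. Cache (LRU->MRU): [2 53]
  9. access 67: MISS, evict 2. Cache (LRU->MRU): [53 67]
  10. access 11: MISS, evict 53. Cache (LRU->MRU): [67 11]
  11. access 53: MISS, evict 67. Cache (LRU->MRU): [11 53]
  12. access 55: MISS, evict 11. Cache (LRU->MRU): [53 55]
  13. access 67: MISS, evict 53. Cache (LRU->MRU): [55 67]
  14. access 2: MISS, evict 55. Cache (LRU->MRU): [67 2]
  15. access 67: HIT. Cache (LRU->MRU): [2 67]
  16. access 32: MISS, evict 2. Cache (LRU->MRU): [67 32]
  17. access 67: HIT. Cache (LRU->MRU): [32 67]
  18. access 55: MISS, evict 32. Cache (LRU->MRU): [67 55]
  19. access 32: MISS, evict 67. Cache (LRU->MRU): [55 32]
  20. access 67: MISS, evict 55. Cache (LRU->MRU): [32 67]
  21. access 55: MISS, evict 32. Cache (LRU->MRU): [67 55]
  22. access 55: HIT. Cache (LRU->MRU): [67 55]
  23. access 67: HIT. Cache (LRU->MRU): [55 67]
  24. access 55: HIT. Cache (LRU->MRU): [67 55]
  25. access 67: HIT. Cache (LRU->MRU): [55 67]
  26. access 2: MISS, evict 55. Cache (LRU->MRU): [67 2]
  27. access 55: MISS, evict 67. Cache (LRU->MRU): [2 55]
  28. access 2: HIT. Cache (LRU->MRU): [55 2]
  29. access 55: HIT. Cache (LRU->MRU): [2 55]
  30. access 2: HIT. Cache (LRU->MRU): [55 2]
  31. access 32: MISS, evict 55. Cache (LRU->MRU): [2 32]
  32. access 2: HIT. Cache (LRU->MRU): [32 2]
  33. access 2: HIT. Cache (LRU->MRU): [32 2]
Total: 14 hits, 19 misses, 17 evictions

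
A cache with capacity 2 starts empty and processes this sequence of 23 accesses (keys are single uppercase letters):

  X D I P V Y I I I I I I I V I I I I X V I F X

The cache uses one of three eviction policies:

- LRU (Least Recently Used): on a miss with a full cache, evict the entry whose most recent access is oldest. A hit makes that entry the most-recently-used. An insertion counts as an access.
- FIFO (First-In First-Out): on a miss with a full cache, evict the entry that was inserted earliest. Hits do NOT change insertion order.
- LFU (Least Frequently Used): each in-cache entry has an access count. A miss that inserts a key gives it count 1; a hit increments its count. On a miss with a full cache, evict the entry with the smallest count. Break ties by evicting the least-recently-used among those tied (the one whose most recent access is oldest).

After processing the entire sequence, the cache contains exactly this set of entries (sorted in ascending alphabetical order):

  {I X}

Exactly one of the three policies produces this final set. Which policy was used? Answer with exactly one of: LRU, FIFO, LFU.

Simulating under each policy and comparing final sets:
  LRU: final set = {F X} -> differs
  FIFO: final set = {F X} -> differs
  LFU: final set = {I X} -> MATCHES target
Only LFU produces the target set.

Answer: LFU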